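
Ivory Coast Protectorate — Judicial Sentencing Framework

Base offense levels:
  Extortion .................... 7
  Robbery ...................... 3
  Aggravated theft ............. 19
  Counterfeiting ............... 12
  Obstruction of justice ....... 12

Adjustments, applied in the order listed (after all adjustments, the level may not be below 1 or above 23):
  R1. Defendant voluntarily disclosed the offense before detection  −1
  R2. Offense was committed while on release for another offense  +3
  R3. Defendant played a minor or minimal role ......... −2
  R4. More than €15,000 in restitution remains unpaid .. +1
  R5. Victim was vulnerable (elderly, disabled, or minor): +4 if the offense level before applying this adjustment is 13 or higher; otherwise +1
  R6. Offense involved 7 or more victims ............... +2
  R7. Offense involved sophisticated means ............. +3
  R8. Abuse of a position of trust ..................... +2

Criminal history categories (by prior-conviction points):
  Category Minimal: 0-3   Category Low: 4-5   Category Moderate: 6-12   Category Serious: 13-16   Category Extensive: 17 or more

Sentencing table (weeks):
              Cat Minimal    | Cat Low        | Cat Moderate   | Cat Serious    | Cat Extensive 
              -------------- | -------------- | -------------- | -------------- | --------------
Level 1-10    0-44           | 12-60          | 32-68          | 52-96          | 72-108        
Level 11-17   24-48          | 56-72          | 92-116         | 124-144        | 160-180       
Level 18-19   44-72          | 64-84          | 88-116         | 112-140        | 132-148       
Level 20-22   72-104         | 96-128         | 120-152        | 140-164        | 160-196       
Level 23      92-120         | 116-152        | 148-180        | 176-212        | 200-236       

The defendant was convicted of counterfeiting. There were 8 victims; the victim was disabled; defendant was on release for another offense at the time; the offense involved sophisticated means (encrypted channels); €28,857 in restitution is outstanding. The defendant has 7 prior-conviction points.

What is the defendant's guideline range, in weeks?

148-180 weeks

Base offense level for counterfeiting: 12.
R2 applies: 12 + 3 = 15.
R3 does not apply.
R4 applies: 15 + 1 = 16.
R5 applies (level before this adjustment is 16 ≥ 13, so +4): 16 + 4 = 20.
R6 applies: 20 + 2 = 22.
R7 applies: 22 + 3 = 25.
Level 25 exceeds the maximum of 23; capped at 23.
Final offense level: 23.
Criminal history: 7 prior points → Category Moderate (6-12).
Level 23 falls in the 23 band.
Grid: Level 23 × Category Moderate = 148-180 weeks.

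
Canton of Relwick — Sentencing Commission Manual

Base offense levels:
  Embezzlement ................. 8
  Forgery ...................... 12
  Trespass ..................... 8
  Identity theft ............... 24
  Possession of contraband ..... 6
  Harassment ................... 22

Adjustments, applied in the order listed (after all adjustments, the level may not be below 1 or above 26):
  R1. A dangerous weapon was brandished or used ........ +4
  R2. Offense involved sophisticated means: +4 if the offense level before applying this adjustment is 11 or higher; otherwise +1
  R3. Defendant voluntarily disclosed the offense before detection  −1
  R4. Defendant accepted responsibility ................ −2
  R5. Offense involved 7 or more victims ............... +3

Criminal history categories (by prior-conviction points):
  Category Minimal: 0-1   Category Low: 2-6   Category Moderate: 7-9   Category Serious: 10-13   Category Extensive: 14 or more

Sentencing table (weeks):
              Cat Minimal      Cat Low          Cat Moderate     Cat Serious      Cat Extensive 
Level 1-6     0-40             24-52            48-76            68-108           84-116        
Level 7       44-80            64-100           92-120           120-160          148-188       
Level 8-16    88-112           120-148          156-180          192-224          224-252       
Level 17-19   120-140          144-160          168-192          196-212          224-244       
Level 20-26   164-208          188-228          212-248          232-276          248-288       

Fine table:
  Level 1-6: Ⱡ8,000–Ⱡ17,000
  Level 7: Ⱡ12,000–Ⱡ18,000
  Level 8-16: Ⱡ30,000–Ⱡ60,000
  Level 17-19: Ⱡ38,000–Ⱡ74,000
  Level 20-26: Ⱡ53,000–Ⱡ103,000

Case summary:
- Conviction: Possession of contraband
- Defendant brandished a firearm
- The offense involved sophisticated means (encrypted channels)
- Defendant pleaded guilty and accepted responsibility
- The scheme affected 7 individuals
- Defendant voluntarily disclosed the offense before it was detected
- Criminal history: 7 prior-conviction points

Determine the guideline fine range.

Ⱡ30,000–Ⱡ60,000

Base offense level for possession of contraband: 6.
R1 applies: 6 + 4 = 10.
R2 applies (level before this adjustment is 10 < 11, so +1): 10 + 1 = 11.
R3 applies: 11 − 1 = 10.
R4 applies: 10 − 2 = 8.
R5 applies: 8 + 3 = 11.
Final offense level: 11.
Level 11 falls in the 8-16 band.
Fine table: Level 8-16 → Ⱡ30,000–Ⱡ60,000.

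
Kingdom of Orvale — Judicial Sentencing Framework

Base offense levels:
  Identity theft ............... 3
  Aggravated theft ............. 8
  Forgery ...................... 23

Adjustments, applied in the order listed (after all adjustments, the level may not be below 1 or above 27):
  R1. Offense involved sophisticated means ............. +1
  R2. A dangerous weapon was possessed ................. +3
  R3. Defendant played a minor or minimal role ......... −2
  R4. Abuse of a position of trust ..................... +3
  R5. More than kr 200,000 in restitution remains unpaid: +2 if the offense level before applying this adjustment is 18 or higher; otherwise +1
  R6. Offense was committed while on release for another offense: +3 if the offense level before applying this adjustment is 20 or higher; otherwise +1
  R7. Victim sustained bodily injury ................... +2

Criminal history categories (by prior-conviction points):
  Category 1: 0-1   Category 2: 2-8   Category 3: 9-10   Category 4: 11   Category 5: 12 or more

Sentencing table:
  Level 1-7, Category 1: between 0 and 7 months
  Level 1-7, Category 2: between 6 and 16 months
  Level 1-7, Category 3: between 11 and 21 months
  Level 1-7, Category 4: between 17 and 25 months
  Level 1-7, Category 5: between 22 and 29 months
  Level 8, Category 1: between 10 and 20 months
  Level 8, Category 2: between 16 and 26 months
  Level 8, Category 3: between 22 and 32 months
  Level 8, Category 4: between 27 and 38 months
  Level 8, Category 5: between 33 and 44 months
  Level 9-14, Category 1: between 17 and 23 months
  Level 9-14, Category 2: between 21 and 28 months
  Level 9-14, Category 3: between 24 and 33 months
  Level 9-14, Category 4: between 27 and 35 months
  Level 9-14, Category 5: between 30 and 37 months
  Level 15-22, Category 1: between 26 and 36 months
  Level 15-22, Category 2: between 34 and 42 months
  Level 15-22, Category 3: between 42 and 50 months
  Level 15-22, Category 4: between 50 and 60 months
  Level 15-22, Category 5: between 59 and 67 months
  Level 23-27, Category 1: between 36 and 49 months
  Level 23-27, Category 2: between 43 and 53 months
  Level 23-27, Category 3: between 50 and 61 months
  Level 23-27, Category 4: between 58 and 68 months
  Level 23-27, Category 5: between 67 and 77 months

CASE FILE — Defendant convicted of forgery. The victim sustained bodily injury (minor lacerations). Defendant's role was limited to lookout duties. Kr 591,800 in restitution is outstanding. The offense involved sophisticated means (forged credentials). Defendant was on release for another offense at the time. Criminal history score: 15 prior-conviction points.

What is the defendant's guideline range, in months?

Base offense level for forgery: 23.
R1 applies: 23 + 1 = 24.
R3 applies: 24 − 2 = 22.
R5 applies (level before this adjustment is 22 ≥ 18, so +2): 22 + 2 = 24.
R6 applies (level before this adjustment is 24 ≥ 20, so +3): 24 + 3 = 27.
R7 applies: 27 + 2 = 29.
Level 29 exceeds the maximum of 27; capped at 27.
Final offense level: 27.
Criminal history: 15 prior points → Category 5 (12+).
Level 27 falls in the 23-27 band.
Grid: Level 23-27 × Category 5 = 67-77 months.

67-77 months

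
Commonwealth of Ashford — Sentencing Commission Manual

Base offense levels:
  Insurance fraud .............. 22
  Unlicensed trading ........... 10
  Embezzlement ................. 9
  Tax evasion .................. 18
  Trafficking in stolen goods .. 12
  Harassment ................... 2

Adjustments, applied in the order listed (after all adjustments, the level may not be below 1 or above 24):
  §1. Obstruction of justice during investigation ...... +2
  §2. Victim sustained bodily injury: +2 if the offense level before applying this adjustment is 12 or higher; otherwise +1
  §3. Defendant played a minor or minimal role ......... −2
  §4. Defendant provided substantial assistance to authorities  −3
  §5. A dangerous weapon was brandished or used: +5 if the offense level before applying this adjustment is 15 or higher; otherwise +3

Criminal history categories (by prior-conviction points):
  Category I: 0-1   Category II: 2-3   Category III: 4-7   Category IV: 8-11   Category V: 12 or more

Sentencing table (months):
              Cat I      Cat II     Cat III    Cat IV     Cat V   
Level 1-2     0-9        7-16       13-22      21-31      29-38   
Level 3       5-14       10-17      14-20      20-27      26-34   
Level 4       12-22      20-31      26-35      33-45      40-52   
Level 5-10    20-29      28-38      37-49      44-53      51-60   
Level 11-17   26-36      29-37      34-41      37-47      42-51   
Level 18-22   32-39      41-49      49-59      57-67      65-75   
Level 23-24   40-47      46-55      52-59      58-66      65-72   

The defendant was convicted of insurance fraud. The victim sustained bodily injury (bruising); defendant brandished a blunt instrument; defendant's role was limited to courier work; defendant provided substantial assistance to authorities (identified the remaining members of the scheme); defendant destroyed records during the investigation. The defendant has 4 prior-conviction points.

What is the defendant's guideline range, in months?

52-59 months

Base offense level for insurance fraud: 22.
§1 applies: 22 + 2 = 24.
§2 applies (level before this adjustment is 24 ≥ 12, so +2): 24 + 2 = 26.
§3 applies: 26 − 2 = 24.
§4 applies: 24 − 3 = 21.
§5 applies (level before this adjustment is 21 ≥ 15, so +5): 21 + 5 = 26.
Level 26 exceeds the maximum of 24; capped at 24.
Final offense level: 24.
Criminal history: 4 prior points → Category III (4-7).
Level 24 falls in the 23-24 band.
Grid: Level 23-24 × Category III = 52-59 months.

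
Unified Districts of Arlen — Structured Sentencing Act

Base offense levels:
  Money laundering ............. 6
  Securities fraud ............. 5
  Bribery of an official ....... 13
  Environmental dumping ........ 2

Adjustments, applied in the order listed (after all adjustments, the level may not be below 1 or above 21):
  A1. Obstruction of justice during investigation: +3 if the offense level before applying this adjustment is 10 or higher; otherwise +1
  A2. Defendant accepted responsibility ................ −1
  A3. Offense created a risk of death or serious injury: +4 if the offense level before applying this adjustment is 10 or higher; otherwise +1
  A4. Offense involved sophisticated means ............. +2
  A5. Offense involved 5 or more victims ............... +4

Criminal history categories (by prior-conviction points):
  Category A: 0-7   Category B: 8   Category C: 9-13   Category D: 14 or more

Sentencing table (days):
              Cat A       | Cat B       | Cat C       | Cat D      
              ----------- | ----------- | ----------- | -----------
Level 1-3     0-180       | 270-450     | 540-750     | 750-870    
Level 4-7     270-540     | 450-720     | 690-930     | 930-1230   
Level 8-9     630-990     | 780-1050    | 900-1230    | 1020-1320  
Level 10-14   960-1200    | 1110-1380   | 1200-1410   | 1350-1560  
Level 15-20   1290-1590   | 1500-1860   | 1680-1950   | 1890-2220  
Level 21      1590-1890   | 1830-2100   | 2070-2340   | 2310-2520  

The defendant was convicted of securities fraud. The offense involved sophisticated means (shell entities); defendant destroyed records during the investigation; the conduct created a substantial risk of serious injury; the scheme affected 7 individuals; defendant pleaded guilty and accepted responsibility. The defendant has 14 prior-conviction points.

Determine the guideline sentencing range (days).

1350-1560 days

Base offense level for securities fraud: 5.
A1 applies (level before this adjustment is 5 < 10, so +1): 5 + 1 = 6.
A2 applies: 6 − 1 = 5.
A3 applies (level before this adjustment is 5 < 10, so +1): 5 + 1 = 6.
A4 applies: 6 + 2 = 8.
A5 applies: 8 + 4 = 12.
Final offense level: 12.
Criminal history: 14 prior points → Category D (14+).
Level 12 falls in the 10-14 band.
Grid: Level 10-14 × Category D = 1350-1560 days.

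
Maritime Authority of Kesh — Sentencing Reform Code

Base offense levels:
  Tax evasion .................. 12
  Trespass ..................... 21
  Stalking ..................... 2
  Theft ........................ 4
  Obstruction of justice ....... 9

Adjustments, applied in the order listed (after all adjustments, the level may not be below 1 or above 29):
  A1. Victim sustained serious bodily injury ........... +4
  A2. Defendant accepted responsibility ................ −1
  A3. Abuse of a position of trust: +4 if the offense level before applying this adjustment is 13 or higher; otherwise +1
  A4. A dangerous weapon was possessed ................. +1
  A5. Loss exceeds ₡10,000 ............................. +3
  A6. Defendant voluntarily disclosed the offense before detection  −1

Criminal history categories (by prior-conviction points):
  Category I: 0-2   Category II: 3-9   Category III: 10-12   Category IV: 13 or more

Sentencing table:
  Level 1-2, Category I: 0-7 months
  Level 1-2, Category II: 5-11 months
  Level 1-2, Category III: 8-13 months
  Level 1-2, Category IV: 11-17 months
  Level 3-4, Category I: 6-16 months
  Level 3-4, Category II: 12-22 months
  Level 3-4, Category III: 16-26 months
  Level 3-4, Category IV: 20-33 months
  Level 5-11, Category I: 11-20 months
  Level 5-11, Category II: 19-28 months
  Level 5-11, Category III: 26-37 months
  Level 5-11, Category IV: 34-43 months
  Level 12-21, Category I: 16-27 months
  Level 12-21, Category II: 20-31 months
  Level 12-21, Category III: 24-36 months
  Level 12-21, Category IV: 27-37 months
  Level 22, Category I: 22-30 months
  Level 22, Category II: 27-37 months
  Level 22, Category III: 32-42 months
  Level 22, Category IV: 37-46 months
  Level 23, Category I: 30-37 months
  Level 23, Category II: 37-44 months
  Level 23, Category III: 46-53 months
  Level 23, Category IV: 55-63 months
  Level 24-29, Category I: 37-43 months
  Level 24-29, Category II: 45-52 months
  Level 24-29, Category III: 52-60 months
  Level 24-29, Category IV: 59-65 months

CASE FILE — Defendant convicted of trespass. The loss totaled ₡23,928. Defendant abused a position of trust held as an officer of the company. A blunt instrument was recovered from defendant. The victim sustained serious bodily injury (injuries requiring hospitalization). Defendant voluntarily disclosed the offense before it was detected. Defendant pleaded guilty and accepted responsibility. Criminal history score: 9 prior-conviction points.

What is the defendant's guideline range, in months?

Base offense level for trespass: 21.
A1 applies: 21 + 4 = 25.
A2 applies: 25 − 1 = 24.
A3 applies (level before this adjustment is 24 ≥ 13, so +4): 24 + 4 = 28.
A4 applies: 28 + 1 = 29.
A5 applies: 29 + 3 = 32.
A6 applies: 32 − 1 = 31.
Level 31 exceeds the maximum of 29; capped at 29.
Final offense level: 29.
Criminal history: 9 prior points → Category II (3-9).
Level 29 falls in the 24-29 band.
Grid: Level 24-29 × Category II = 45-52 months.

45-52 months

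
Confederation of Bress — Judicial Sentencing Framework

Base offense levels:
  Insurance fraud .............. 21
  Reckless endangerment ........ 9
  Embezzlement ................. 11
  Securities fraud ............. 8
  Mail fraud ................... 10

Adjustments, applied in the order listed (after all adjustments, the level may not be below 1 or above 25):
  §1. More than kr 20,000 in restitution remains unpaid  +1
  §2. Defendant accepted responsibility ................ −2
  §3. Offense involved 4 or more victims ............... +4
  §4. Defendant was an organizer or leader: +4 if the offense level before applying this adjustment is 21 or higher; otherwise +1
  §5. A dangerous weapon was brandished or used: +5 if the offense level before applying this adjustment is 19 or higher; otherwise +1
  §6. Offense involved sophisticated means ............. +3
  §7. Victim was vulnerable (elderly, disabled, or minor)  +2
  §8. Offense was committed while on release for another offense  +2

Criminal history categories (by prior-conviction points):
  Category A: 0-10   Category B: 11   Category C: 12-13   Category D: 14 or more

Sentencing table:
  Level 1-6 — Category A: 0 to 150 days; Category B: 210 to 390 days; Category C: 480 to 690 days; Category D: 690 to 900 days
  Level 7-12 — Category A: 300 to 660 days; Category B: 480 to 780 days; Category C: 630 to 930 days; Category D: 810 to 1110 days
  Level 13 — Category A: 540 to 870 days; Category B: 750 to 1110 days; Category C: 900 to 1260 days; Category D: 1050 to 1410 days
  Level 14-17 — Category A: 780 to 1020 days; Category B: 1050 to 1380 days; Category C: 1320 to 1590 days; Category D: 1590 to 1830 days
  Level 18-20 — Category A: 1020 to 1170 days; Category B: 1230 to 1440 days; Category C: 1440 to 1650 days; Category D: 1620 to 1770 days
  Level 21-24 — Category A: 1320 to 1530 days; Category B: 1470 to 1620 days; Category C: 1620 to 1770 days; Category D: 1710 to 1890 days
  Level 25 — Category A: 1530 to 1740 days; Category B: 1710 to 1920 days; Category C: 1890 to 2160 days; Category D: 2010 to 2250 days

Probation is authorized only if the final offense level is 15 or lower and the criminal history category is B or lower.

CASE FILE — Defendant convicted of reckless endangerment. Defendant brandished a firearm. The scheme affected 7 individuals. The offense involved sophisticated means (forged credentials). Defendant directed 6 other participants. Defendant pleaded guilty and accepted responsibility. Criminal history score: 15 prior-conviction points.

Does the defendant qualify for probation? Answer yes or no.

No

Base offense level for reckless endangerment: 9.
§1 does not apply.
§2 applies: 9 − 2 = 7.
§3 applies: 7 + 4 = 11.
§4 applies (level before this adjustment is 11 < 21, so +1): 11 + 1 = 12.
§5 applies (level before this adjustment is 12 < 19, so +1): 12 + 1 = 13.
§6 applies: 13 + 3 = 16.
§8 does not apply.
Final offense level: 16.
Criminal history: 15 prior points → Category D (14+).
Level 16 falls in the 14-17 band.
Grid: Level 14-17 × Category D = 1590-1830 days.
Probation check: level 16 > 15 and category D > B → not eligible.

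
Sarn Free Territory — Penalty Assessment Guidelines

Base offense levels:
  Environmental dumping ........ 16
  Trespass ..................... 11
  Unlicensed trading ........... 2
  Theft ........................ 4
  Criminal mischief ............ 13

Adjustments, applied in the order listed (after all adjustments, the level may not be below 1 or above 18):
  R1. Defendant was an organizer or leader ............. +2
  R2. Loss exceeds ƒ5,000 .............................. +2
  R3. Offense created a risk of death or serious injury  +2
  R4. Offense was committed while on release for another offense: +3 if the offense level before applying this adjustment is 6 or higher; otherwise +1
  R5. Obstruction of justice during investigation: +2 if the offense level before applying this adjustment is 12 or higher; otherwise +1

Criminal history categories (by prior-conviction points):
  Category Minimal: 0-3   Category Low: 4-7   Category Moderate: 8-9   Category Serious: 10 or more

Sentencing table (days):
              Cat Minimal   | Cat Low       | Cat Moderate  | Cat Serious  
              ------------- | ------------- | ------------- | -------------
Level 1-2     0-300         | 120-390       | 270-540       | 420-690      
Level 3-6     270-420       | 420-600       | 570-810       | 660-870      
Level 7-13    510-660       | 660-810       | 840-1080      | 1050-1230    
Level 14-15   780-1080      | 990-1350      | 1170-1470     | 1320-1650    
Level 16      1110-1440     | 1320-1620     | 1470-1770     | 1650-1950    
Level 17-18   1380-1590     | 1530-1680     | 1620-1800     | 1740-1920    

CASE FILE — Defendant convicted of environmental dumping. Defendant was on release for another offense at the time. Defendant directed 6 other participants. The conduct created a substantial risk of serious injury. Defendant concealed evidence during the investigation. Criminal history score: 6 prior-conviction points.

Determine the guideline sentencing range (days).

Base offense level for environmental dumping: 16.
R1 applies: 16 + 2 = 18.
R2 does not apply.
R3 applies: 18 + 2 = 20.
R4 applies (level before this adjustment is 20 ≥ 6, so +3): 20 + 3 = 23.
R5 applies (level before this adjustment is 23 ≥ 12, so +2): 23 + 2 = 25.
Level 25 exceeds the maximum of 18; capped at 18.
Final offense level: 18.
Criminal history: 6 prior points → Category Low (4-7).
Level 18 falls in the 17-18 band.
Grid: Level 17-18 × Category Low = 1530-1680 days.

1530-1680 days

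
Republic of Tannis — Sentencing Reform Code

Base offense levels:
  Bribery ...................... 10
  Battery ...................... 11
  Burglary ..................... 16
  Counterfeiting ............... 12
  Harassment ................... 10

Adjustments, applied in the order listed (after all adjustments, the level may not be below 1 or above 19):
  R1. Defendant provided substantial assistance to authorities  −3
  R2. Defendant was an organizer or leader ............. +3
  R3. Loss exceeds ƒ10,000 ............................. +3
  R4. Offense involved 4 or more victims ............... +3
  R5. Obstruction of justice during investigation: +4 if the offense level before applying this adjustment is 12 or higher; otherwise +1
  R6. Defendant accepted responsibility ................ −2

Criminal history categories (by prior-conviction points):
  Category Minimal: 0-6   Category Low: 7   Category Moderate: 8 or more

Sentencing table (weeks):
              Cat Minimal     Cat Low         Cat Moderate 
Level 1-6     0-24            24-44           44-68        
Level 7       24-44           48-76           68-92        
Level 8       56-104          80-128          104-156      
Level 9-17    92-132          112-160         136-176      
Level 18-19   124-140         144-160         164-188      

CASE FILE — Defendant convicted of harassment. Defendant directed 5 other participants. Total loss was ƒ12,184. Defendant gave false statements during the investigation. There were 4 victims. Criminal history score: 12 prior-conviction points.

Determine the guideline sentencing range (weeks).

164-188 weeks

Base offense level for harassment: 10.
R2 applies: 10 + 3 = 13.
R3 applies: 13 + 3 = 16.
R4 applies: 16 + 3 = 19.
R5 applies (level before this adjustment is 19 ≥ 12, so +4): 19 + 4 = 23.
R6 does not apply.
Level 23 exceeds the maximum of 19; capped at 19.
Final offense level: 19.
Criminal history: 12 prior points → Category Moderate (8+).
Level 19 falls in the 18-19 band.
Grid: Level 18-19 × Category Moderate = 164-188 weeks.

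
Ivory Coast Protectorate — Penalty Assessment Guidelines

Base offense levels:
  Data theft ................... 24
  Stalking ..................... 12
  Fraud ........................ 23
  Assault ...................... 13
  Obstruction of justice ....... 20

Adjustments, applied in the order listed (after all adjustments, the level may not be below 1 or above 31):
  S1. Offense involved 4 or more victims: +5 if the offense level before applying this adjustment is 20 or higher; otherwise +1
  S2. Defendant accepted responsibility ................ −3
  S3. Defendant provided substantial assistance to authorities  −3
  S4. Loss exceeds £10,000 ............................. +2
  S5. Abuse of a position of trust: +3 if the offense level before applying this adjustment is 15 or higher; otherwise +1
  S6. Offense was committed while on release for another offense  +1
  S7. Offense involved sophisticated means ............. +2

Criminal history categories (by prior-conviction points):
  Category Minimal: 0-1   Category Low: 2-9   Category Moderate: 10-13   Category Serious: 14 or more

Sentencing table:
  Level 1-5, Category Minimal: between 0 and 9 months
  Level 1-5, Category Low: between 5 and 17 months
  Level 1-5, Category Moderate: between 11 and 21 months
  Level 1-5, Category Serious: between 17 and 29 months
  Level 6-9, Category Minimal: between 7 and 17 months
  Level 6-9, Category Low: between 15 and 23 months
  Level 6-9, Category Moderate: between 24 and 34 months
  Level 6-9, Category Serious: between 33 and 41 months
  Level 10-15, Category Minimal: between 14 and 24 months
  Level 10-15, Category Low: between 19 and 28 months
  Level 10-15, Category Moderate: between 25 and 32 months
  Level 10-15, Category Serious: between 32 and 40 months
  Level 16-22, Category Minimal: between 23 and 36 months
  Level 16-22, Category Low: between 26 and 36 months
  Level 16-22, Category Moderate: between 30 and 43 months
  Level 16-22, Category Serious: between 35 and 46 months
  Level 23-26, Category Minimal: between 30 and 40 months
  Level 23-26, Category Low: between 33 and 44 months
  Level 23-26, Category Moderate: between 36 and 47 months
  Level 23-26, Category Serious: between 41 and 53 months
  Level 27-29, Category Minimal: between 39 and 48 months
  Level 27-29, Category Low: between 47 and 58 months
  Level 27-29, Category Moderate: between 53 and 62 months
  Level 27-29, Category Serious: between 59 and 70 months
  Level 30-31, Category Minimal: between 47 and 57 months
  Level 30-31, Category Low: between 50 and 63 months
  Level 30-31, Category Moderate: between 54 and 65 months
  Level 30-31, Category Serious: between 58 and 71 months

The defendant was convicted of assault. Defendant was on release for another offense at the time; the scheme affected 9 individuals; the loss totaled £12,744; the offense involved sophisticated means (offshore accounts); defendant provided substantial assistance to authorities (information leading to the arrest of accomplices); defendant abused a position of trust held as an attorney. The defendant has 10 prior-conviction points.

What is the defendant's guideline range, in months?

30-43 months

Base offense level for assault: 13.
S1 applies (level before this adjustment is 13 < 20, so +1): 13 + 1 = 14.
S3 applies: 14 − 3 = 11.
S4 applies: 11 + 2 = 13.
S5 applies (level before this adjustment is 13 < 15, so +1): 13 + 1 = 14.
S6 applies: 14 + 1 = 15.
S7 applies: 15 + 2 = 17.
Final offense level: 17.
Criminal history: 10 prior points → Category Moderate (10-13).
Level 17 falls in the 16-22 band.
Grid: Level 16-22 × Category Moderate = 30-43 months.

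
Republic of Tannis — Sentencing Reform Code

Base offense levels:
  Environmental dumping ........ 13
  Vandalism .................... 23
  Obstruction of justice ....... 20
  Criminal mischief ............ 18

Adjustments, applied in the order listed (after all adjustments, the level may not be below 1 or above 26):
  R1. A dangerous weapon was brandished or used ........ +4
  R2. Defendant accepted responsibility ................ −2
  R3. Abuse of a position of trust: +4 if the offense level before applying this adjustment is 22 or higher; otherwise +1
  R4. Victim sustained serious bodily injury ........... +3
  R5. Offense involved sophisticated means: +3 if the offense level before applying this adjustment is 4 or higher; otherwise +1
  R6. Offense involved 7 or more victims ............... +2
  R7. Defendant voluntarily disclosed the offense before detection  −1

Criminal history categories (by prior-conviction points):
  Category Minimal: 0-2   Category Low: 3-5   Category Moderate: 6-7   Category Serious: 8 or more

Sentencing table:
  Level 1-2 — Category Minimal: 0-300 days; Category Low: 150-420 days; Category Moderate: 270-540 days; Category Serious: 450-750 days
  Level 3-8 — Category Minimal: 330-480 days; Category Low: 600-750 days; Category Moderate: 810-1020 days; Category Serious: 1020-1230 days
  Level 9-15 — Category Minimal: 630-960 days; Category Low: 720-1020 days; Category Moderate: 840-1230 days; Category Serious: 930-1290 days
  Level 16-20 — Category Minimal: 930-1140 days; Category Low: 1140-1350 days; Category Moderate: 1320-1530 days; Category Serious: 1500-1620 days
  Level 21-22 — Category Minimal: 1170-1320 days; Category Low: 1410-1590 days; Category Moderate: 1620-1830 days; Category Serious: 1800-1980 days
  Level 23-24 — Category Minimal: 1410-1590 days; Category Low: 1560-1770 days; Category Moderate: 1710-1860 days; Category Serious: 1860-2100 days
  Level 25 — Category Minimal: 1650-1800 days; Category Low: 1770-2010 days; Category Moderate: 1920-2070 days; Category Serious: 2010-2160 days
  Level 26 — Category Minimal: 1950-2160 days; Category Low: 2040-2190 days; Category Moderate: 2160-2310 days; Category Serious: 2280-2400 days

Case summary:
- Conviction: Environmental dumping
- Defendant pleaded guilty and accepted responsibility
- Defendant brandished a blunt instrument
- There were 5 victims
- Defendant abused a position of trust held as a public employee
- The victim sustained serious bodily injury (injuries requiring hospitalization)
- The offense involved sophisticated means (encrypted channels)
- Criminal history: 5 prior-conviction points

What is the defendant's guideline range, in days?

Base offense level for environmental dumping: 13.
R1 applies: 13 + 4 = 17.
R2 applies: 17 − 2 = 15.
R3 applies (level before this adjustment is 15 < 22, so +1): 15 + 1 = 16.
R4 applies: 16 + 3 = 19.
R5 applies (level before this adjustment is 19 ≥ 4, so +3): 19 + 3 = 22.
R7 does not apply.
Final offense level: 22.
Criminal history: 5 prior points → Category Low (3-5).
Level 22 falls in the 21-22 band.
Grid: Level 21-22 × Category Low = 1410-1590 days.

1410-1590 days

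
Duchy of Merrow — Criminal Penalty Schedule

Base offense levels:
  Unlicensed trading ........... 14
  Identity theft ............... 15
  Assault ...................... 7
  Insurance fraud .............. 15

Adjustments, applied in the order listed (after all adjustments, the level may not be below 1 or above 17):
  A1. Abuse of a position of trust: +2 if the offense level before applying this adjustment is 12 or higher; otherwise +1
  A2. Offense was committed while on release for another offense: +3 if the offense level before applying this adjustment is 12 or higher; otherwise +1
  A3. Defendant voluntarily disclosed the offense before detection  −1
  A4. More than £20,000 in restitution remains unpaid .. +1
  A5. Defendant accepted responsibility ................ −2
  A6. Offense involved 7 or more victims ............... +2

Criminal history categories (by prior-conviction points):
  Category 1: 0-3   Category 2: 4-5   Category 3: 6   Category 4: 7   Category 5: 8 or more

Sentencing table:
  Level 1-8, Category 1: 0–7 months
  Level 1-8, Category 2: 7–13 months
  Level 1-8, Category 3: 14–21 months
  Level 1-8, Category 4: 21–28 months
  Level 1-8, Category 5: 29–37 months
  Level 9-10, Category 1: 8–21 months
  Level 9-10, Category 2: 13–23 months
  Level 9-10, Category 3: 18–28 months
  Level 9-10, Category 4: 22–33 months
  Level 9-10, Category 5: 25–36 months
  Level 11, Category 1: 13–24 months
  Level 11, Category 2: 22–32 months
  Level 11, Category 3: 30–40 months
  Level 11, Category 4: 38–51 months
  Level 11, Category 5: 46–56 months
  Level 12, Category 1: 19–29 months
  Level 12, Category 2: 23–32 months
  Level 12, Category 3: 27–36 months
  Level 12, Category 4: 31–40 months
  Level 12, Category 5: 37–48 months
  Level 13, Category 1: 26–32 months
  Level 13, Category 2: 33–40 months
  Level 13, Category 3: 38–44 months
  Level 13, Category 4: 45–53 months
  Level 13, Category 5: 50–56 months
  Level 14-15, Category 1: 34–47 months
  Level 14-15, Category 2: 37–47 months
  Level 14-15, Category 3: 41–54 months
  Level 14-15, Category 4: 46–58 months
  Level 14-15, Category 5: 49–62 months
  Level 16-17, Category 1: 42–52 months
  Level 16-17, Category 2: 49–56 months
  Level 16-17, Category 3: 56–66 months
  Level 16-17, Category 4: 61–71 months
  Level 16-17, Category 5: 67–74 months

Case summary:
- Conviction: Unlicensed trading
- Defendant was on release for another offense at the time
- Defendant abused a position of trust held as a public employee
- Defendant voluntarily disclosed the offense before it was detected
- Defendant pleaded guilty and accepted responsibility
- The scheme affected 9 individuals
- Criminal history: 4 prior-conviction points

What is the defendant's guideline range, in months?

Base offense level for unlicensed trading: 14.
A1 applies (level before this adjustment is 14 ≥ 12, so +2): 14 + 2 = 16.
A2 applies (level before this adjustment is 16 ≥ 12, so +3): 16 + 3 = 19.
A3 applies: 19 − 1 = 18.
A4 does not apply.
A5 applies: 18 − 2 = 16.
A6 applies: 16 + 2 = 18.
Level 18 exceeds the maximum of 17; capped at 17.
Final offense level: 17.
Criminal history: 4 prior points → Category 2 (4-5).
Level 17 falls in the 16-17 band.
Grid: Level 16-17 × Category 2 = 49-56 months.

49-56 months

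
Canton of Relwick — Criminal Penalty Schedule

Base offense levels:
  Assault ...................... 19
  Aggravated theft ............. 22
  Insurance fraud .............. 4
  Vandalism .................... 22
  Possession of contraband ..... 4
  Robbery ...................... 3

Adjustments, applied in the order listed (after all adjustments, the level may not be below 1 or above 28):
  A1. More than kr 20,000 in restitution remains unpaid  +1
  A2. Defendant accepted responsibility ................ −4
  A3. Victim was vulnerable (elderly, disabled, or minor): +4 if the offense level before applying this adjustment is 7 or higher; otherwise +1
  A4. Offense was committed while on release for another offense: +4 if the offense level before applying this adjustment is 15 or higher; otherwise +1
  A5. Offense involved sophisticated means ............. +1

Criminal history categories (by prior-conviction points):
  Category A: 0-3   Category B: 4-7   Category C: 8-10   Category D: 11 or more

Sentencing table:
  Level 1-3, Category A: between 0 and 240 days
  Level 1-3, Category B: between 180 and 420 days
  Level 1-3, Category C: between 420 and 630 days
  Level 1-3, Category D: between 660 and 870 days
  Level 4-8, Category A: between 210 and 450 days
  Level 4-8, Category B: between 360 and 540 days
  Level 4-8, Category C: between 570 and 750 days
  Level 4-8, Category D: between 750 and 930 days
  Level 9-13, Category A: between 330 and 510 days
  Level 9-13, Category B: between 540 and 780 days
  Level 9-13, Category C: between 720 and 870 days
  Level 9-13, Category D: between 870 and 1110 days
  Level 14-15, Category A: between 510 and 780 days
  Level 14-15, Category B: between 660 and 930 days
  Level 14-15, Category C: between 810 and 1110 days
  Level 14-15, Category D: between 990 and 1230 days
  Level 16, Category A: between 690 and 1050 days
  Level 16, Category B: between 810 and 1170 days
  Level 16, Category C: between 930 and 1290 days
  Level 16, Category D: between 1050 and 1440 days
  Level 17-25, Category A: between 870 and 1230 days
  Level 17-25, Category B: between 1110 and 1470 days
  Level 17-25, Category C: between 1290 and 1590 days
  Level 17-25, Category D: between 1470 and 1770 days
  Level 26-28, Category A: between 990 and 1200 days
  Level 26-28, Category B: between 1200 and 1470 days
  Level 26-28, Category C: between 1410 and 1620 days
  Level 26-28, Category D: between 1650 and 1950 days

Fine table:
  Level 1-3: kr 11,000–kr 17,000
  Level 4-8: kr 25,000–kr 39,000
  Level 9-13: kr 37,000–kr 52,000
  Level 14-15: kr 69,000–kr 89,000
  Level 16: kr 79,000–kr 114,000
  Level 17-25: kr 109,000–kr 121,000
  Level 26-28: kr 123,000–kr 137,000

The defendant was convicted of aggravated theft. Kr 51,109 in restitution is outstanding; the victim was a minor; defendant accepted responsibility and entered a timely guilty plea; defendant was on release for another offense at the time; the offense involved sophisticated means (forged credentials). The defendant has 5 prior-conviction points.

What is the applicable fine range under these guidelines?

Base offense level for aggravated theft: 22.
A1 applies: 22 + 1 = 23.
A2 applies: 23 − 4 = 19.
A3 applies (level before this adjustment is 19 ≥ 7, so +4): 19 + 4 = 23.
A4 applies (level before this adjustment is 23 ≥ 15, so +4): 23 + 4 = 27.
A5 applies: 27 + 1 = 28.
Final offense level: 28.
Level 28 falls in the 26-28 band.
Fine table: Level 26-28 → kr 123,000–kr 137,000.

kr 123,000–kr 137,000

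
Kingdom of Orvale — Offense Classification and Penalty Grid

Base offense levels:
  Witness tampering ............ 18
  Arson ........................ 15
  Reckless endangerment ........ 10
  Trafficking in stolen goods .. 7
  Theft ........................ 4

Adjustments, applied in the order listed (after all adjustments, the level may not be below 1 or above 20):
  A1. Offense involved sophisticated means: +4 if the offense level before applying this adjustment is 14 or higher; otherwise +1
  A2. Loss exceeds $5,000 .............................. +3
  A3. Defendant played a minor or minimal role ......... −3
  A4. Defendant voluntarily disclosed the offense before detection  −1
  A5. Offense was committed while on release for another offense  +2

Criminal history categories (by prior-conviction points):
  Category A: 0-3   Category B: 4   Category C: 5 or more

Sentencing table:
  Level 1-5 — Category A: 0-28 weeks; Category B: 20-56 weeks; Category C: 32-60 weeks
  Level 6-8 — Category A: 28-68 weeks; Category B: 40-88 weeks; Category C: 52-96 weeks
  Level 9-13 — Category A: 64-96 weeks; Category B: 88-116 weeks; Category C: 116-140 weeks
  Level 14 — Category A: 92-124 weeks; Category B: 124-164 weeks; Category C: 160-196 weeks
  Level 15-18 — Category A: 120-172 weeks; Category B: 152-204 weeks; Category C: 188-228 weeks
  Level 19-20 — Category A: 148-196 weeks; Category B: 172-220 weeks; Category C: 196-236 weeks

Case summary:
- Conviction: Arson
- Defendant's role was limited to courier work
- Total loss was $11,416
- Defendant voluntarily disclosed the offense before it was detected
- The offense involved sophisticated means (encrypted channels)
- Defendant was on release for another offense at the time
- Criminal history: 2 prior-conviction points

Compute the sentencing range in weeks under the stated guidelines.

148-196 weeks

Base offense level for arson: 15.
A1 applies (level before this adjustment is 15 ≥ 14, so +4): 15 + 4 = 19.
A2 applies: 19 + 3 = 22.
A3 applies: 22 − 3 = 19.
A4 applies: 19 − 1 = 18.
A5 applies: 18 + 2 = 20.
Final offense level: 20.
Criminal history: 2 prior points → Category A (0-3).
Level 20 falls in the 19-20 band.
Grid: Level 19-20 × Category A = 148-196 weeks.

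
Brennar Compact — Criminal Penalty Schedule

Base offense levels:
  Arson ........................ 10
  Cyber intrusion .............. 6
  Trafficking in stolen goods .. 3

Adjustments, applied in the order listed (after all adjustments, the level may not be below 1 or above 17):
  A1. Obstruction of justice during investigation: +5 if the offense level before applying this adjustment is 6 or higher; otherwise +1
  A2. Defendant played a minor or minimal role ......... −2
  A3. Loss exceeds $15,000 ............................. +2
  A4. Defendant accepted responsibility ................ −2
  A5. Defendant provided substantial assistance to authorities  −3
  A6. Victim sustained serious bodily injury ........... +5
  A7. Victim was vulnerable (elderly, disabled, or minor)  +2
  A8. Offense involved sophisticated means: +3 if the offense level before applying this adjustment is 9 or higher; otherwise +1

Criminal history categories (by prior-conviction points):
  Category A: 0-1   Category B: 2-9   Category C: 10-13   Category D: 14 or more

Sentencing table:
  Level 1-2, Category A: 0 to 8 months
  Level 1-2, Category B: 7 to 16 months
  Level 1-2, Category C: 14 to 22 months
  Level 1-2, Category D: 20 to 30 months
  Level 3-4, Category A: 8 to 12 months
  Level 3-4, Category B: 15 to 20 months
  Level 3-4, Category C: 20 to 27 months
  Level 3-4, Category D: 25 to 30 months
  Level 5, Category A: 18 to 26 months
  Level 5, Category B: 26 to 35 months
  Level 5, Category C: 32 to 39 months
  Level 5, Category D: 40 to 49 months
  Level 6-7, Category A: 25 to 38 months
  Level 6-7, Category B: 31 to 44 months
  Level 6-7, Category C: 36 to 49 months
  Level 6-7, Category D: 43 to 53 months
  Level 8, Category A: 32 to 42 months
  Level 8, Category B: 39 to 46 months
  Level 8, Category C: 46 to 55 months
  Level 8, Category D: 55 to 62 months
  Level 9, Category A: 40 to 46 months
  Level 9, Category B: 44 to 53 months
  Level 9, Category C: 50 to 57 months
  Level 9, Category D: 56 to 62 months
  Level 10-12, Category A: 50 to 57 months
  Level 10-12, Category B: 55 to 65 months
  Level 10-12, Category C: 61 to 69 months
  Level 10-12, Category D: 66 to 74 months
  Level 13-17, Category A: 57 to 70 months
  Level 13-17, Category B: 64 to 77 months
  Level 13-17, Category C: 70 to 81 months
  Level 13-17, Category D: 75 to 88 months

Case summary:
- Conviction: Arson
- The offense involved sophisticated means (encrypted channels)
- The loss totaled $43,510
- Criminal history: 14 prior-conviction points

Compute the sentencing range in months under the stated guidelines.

Base offense level for arson: 10.
A2 does not apply.
A3 applies: 10 + 2 = 12.
A7 does not apply.
A8 applies (level before this adjustment is 12 ≥ 9, so +3): 12 + 3 = 15.
Final offense level: 15.
Criminal history: 14 prior points → Category D (14+).
Level 15 falls in the 13-17 band.
Grid: Level 13-17 × Category D = 75-88 months.

75-88 months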